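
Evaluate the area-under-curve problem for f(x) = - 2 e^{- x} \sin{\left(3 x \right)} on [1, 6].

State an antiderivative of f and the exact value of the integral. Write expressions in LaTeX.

Antiderivative: F(x) = \frac{e^{- x} \sin{\left(3 x \right)}}{5} + \frac{3 e^{- x} \cos{\left(3 x \right)}}{5}; value = - \frac{\sin{\left(3 \right)}}{5 e} + \frac{\sin{\left(18 \right)}}{5 e^{6}} + \frac{3 \cos{\left(18 \right)}}{5 e^{6}} - \frac{3 \cos{\left(3 \right)}}{5 e}

A first test for any F(x): its x-derivative must equal f(x) identically.
F(x) = \frac{e^{- x} \sin{\left(3 x \right)}}{5} + \frac{3 e^{- x} \cos{\left(3 x \right)}}{5} is an antiderivative of f.
Check: d/dx[\frac{e^{- x} \sin{\left(3 x \right)}}{5} + \frac{3 e^{- x} \cos{\left(3 x \right)}}{5}] = - 2 e^{- x} \sin{\left(3 x \right)} = f(x).
F(6) = \frac{\sin{\left(18 \right)}}{5 e^{6}} + \frac{3 \cos{\left(18 \right)}}{5 e^{6}}; F(1) = \frac{3 \cos{\left(3 \right)}}{5 e} + \frac{\sin{\left(3 \right)}}{5 e}.
Integral = F(6) - F(1) = - \frac{\sin{\left(3 \right)}}{5 e} + \frac{\sin{\left(18 \right)}}{5 e^{6}} + \frac{3 \cos{\left(18 \right)}}{5 e^{6}} - \frac{3 \cos{\left(3 \right)}}{5 e}.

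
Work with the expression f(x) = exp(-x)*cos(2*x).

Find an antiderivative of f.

An antiderivative is F(x) = 2*exp(-x)*sin(2*x)/5 - exp(-x)*cos(2*x)/5.

Since d/dx undoes antidifferentiation here, F'(x) = f(x) is required of F(x).
Check: d/dx[2*exp(-x)*sin(2*x)/5 - exp(-x)*cos(2*x)/5] = exp(-x)*cos(2*x) = f(x).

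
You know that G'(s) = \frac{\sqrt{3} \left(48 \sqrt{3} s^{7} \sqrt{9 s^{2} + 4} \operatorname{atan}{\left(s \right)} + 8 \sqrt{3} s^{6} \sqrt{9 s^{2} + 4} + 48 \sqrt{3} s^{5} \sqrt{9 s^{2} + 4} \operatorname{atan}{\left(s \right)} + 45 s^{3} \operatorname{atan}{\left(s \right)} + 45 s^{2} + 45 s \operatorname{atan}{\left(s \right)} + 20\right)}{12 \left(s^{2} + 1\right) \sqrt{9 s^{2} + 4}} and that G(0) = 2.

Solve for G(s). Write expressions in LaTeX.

Recognize the product-rule pattern: G'(s) = u'v + uv' with u = 2 s^{6} + \frac{5 \sqrt{3 s^{2} + \frac{4}{3}}}{4}, v = \operatorname{atan}{\left(s \right)}, so integration by parts undoes it.
A general antiderivative is - \left(- 2 s^{6} - \frac{5 \sqrt{3 s^{2} + \frac{4}{3}}}{4}\right) \operatorname{atan}{\left(s \right)} + C.
The condition gives C = 2 - (0) = 2.
So G(s) = - \left(- 2 s^{6} - \frac{5 \sqrt{3 s^{2} + \frac{4}{3}}}{4}\right) \operatorname{atan}{\left(s \right)} + 2.
Check: d/ds[- \left(- 2 s^{6} - \frac{5 \sqrt{3 s^{2} + \frac{4}{3}}}{4}\right) \operatorname{atan}{\left(s \right)} + 2] = \frac{48 \sqrt{3} s^{7} \sqrt{9 s^{2} + 4} \operatorname{atan}{\left(s \right)} + 8 \sqrt{3} s^{6} \sqrt{9 s^{2} + 4} + 48 \sqrt{3} s^{5} \sqrt{9 s^{2} + 4} \operatorname{atan}{\left(s \right)} + 45 s^{3} \operatorname{atan}{\left(s \right)} + 45 s^{2} + 45 s \operatorname{atan}{\left(s \right)} + 20}{4 \sqrt{3} s^{2} \sqrt{9 s^{2} + 4} + 4 \sqrt{3} \sqrt{9 s^{2} + 4}}, which equals G'(s).

G(s) = - \left(- 2 s^{6} - \frac{5 \sqrt{3 s^{2} + \frac{4}{3}}}{4}\right) \operatorname{atan}{\left(s \right)} + 2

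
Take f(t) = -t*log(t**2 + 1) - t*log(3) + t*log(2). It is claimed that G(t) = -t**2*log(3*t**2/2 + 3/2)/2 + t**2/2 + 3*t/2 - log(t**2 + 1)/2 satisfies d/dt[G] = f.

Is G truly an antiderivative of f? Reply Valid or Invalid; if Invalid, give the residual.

d/dt[G] = -t*log(t**2 + 1) - t*log(3) + t*log(2) + 3/2
d/dt[G] - f(t) = 3/2 != 0.

Invalid: d/dt[G] - f = 3/2, which is not 0.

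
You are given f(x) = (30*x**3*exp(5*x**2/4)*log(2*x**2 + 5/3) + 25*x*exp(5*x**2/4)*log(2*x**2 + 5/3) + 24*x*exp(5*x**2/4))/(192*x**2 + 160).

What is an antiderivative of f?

An antiderivative is F(x) = exp(5*x**2/4)*log(2*x**2 + 5/3)/16.

Recognize the product-rule pattern: f = u'v + uv' with u = exp(5*x**2/4)/16, v = log(2*x**2 + 5/3), so integration by parts undoes it.
Check: d/dx[exp(5*x**2/4)*log(2*x**2 + 5/3)/16] = (30*x**3*exp(5*x**2/4)*log(2*x**2 + 5/3) + 25*x*exp(5*x**2/4)*log(2*x**2 + 5/3) + 24*x*exp(5*x**2/4))/(192*x**2 + 160) = f(x).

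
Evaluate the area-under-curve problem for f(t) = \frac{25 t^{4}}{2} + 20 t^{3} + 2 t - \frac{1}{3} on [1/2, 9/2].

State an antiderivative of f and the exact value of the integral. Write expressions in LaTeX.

Antiderivative: F(t) = \frac{5 t^{5}}{2} + 5 t^{4} + t^{2} - \frac{t}{3}; value = \frac{160363}{24}

Integrate term by term and add the pieces.
F(t) = \frac{5 t^{5}}{2} + 5 t^{4} + t^{2} - \frac{t}{3} is an antiderivative of f.
Check: d/dt[\frac{5 t^{5}}{2} + 5 t^{4} + t^{2} - \frac{t}{3}] = \frac{25 t^{4}}{2} + 20 t^{3} + 2 t - \frac{1}{3} = f(t).
F(9/2) = \frac{427665}{64}; F(1/2) = \frac{91}{192}.
Integral = F(9/2) - F(1/2) = \frac{160363}{24}.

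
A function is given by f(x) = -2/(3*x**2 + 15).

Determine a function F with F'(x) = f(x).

An antiderivative F(x) passes only if d/dx[F] lands on f(x) exactly.
Check: d/dx[-2*sqrt(5)*atan(sqrt(5)*x/5)/15] = -2/(3*x**2 + 15) = f(x).

An antiderivative is F(x) = -2*sqrt(5)*atan(sqrt(5)*x/5)/15.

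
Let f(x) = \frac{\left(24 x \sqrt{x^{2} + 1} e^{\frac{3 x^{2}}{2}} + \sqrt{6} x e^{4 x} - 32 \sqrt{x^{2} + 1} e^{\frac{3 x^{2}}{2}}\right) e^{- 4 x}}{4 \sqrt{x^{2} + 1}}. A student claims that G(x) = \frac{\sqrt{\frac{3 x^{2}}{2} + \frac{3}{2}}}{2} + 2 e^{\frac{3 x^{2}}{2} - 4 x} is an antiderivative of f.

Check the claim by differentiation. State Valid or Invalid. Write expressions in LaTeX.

Valid: G'(x) = f(x).

d/dx[G] = \frac{24 x \sqrt{x^{2} + 1} e^{- 4 x} e^{\frac{3 x^{2}}{2}} + \sqrt{6} x - 32 \sqrt{x^{2} + 1} e^{- 4 x} e^{\frac{3 x^{2}}{2}}}{4 \sqrt{x^{2} + 1}}
This equals f(x) exactly, so the claim holds.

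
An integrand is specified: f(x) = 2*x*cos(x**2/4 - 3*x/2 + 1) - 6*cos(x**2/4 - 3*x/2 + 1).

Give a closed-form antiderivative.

An antiderivative is F(x) = 4*sin(x**2/4 - 3*x/2 + 1).

f matches the chain-rule pattern g'(h)*h' with inner function h(x) = x**2/4 - 3*x/2 + 1; substituting u = h(x) collapses the integral.
Check: d/dx[4*sin(x**2/4 - 3*x/2 + 1)] = 2*x*cos(x**2/4 - 3*x/2 + 1) - 6*cos(x**2/4 - 3*x/2 + 1) = f(x).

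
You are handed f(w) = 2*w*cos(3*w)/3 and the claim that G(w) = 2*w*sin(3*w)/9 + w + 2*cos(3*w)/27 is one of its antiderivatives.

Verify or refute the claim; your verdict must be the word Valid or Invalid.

Invalid: d/dw[G] - f = 1, which is not 0.

d/dw[G] = 2*w*cos(3*w)/3 + 1
d/dw[G] - f(w) = 1 != 0.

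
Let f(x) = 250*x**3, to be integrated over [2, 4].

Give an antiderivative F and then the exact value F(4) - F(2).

Antiderivative: F(x) = 125*x**4/2; value = 15000

Any candidate F(x) must reproduce f(x) exactly when differentiated.
F(x) = 125*x**4/2 is an antiderivative of f.
Check: d/dx[125*x**4/2] = 250*x**3 = f(x).
F(4) = 16000; F(2) = 1000.
Integral = F(4) - F(2) = 15000.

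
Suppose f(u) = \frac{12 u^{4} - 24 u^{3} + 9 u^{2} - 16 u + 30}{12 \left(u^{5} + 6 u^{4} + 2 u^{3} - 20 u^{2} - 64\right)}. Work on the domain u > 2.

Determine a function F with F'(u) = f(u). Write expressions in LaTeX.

Factor the denominator (12 \left(u - 2\right) \left(u + 4\right)^{2} \left(u^{2} + 2\right)) and decompose: f = - \frac{161 u + 346}{2916 \left(u^{2} + 2\right)} + \frac{12155}{11664 \left(u + 4\right)} - \frac{2423}{648 \left(u + 4\right)^{2}} + \frac{17}{1296 \left(u - 2\right)}; each piece integrates to a log, atan, or power term.
Check: d/du[\frac{153 \left(u + 4\right) \log{\left(u - 2 \right)} + 12155 \left(u + 4\right) \log{\left(u + 4 \right)} - 322 \left(u + 4\right) \log{\left(u^{2} + 2 \right)} - 692 \sqrt{2} \left(u + 4\right) \operatorname{atan}{\left(\frac{\sqrt{2} u}{2} \right)} + 43614}{11664 \left(u + 4\right)}] = \frac{12 u^{4} - 24 u^{3} + 9 u^{2} - 16 u + 30}{12 u^{5} + 72 u^{4} + 24 u^{3} - 240 u^{2} - 768}, which equals f(u).

An antiderivative is F(u) = \frac{153 \left(u + 4\right) \log{\left(u - 2 \right)} + 12155 \left(u + 4\right) \log{\left(u + 4 \right)} - 322 \left(u + 4\right) \log{\left(u^{2} + 2 \right)} - 692 \sqrt{2} \left(u + 4\right) \operatorname{atan}{\left(\frac{\sqrt{2} u}{2} \right)} + 43614}{11664 \left(u + 4\right)}.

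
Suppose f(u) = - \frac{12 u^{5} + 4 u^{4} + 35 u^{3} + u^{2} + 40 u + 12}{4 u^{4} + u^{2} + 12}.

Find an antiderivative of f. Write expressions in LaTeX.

Any candidate F(u) must reproduce f(u) exactly when differentiated.
Check: d/du[\frac{- 3 u^{2} - 2 u - 4 \log{\left(2 u^{4} + \frac{u^{2}}{2} + 6 \right)}}{2}] = \frac{- 12 u^{5} - 4 u^{4} - 35 u^{3} - u^{2} - 40 u - 12}{4 u^{4} + u^{2} + 12}, which equals f(u).

An antiderivative is F(u) = \frac{- 3 u^{2} - 2 u - 4 \log{\left(2 u^{4} + \frac{u^{2}}{2} + 6 \right)}}{2}.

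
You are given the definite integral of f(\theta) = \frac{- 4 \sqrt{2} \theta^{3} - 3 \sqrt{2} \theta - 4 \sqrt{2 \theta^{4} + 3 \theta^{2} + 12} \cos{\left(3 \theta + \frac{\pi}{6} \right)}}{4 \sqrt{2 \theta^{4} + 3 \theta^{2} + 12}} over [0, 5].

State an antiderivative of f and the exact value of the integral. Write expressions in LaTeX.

Antiderivative: F(\theta) = - \frac{\sqrt{\theta^{4} + \frac{3 \theta^{2}}{2} + 6}}{2} - \frac{\sin{\left(3 \theta + \frac{\pi}{6} \right)}}{3}; value = - \frac{\sqrt{2674}}{4} - \frac{\sin{\left(\frac{\pi}{6} + 15 \right)}}{3} + \frac{1}{6} + \frac{\sqrt{6}}{2}

A first test for any F(\theta): its \theta-derivative must equal f(\theta) identically.
F(\theta) = - \frac{\sqrt{\theta^{4} + \frac{3 \theta^{2}}{2} + 6}}{2} - \frac{\sin{\left(3 \theta + \frac{\pi}{6} \right)}}{3} is an antiderivative of f.
Check: d/d\theta[- \frac{\sqrt{\theta^{4} + \frac{3 \theta^{2}}{2} + 6}}{2} - \frac{\sin{\left(3 \theta + \frac{\pi}{6} \right)}}{3}] = \frac{- 4 \sqrt{2} \theta^{3} - 3 \sqrt{2} \theta - 4 \sqrt{2 \theta^{4} + 3 \theta^{2} + 12} \cos{\left(3 \theta + \frac{\pi}{6} \right)}}{4 \sqrt{2 \theta^{4} + 3 \theta^{2} + 12}} = f(\theta).
F(5) = - \frac{\sqrt{2674}}{4} - \frac{\sin{\left(\frac{\pi}{6} + 15 \right)}}{3}; F(0) = - \frac{\sqrt{6}}{2} - \frac{1}{6}.
Integral = F(5) - F(0) = - \frac{\sqrt{2674}}{4} - \frac{\sin{\left(\frac{\pi}{6} + 15 \right)}}{3} + \frac{1}{6} + \frac{\sqrt{6}}{2}.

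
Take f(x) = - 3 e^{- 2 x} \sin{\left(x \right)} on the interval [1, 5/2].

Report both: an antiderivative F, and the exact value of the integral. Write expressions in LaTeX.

Antiderivative: F(x) = \frac{6 e^{- 2 x} \sin{\left(x \right)}}{5} + \frac{3 e^{- 2 x} \cos{\left(x \right)}}{5}; value = - \frac{6 \sin{\left(1 \right)}}{5 e^{2}} - \frac{3 \cos{\left(1 \right)}}{5 e^{2}} + \frac{3 \cos{\left(\frac{5}{2} \right)}}{5 e^{5}} + \frac{6 \sin{\left(\frac{5}{2} \right)}}{5 e^{5}}

Check any antiderivative F(x) by computing F'(x) and comparing it with f(x).
F(x) = \frac{6 e^{- 2 x} \sin{\left(x \right)}}{5} + \frac{3 e^{- 2 x} \cos{\left(x \right)}}{5} is an antiderivative of f.
Check: d/dx[\frac{6 e^{- 2 x} \sin{\left(x \right)}}{5} + \frac{3 e^{- 2 x} \cos{\left(x \right)}}{5}] = - 3 e^{- 2 x} \sin{\left(x \right)} = f(x).
F(5/2) = \frac{3 \cos{\left(\frac{5}{2} \right)}}{5 e^{5}} + \frac{6 \sin{\left(\frac{5}{2} \right)}}{5 e^{5}}; F(1) = \frac{3 \cos{\left(1 \right)}}{5 e^{2}} + \frac{6 \sin{\left(1 \right)}}{5 e^{2}}.
Integral = F(5/2) - F(1) = - \frac{6 \sin{\left(1 \right)}}{5 e^{2}} - \frac{3 \cos{\left(1 \right)}}{5 e^{2}} + \frac{3 \cos{\left(\frac{5}{2} \right)}}{5 e^{5}} + \frac{6 \sin{\left(\frac{5}{2} \right)}}{5 e^{5}}.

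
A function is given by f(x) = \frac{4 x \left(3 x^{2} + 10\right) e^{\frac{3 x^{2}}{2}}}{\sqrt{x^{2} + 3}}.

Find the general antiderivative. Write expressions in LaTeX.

f has the shape u'v + uv' for u = 4 \sqrt{x^{2} + 3} and v = e^{\frac{3 x^{2}}{2}} — it is the derivative of the product u*v.
Check: d/dx[4 \sqrt{x^{2} + 3} e^{\frac{3 x^{2}}{2}}] = \frac{12 x^{3} e^{\frac{3 x^{2}}{2}} + 40 x e^{\frac{3 x^{2}}{2}}}{\sqrt{x^{2} + 3}}, which equals f(x).

F(x) = 4 \sqrt{x^{2} + 3} e^{\frac{3 x^{2}}{2}} + C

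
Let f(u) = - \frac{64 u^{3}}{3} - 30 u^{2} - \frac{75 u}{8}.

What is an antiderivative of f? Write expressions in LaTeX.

The substitution w = - \frac{4 u^{2}}{3} - \frac{5 u}{4} works: f is exactly (dF/dw)*(dw/du) for that inner function.
Check: d/du[- 3 \left(- \frac{4 u^{2}}{3} - \frac{5 u}{4}\right)^{2}] = - \frac{64 u^{3}}{3} - 30 u^{2} - \frac{75 u}{8} = f(u).

An antiderivative is F(u) = - 3 \left(- \frac{4 u^{2}}{3} - \frac{5 u}{4}\right)^{2}.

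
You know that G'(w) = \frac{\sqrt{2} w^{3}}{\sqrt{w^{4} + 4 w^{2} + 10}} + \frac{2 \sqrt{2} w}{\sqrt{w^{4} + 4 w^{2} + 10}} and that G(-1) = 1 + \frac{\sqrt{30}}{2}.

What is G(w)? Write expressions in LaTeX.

G'(w) matches the chain-rule pattern g'(h)*h' with inner function h(w) = \frac{w^{4}}{2} + 2 w^{2} + 5; substituting u = h(w) collapses the integral.
A general antiderivative is \sqrt{\frac{w^{4}}{2} + 2 w^{2} + 5} + C.
The condition gives C = 1 + \frac{\sqrt{30}}{2} - (\frac{\sqrt{30}}{2}) = 1.
So G(w) = \sqrt{\frac{w^{4}}{2} + 2 w^{2} + 5} + 1.
Check: d/dw[\sqrt{\frac{w^{4}}{2} + 2 w^{2} + 5} + 1] = \frac{\sqrt{2} w^{3} + 2 \sqrt{2} w}{\sqrt{w^{4} + 4 w^{2} + 10}}, which equals G'(w).

G(w) = \sqrt{\frac{w^{4}}{2} + 2 w^{2} + 5} + 1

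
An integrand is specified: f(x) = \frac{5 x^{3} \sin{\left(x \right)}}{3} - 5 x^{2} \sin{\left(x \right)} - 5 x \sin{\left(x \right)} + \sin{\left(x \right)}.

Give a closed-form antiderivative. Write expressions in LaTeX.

The integrand splits into summands that can be handled one at a time.
Check: d/dx[- \frac{5 x^{3} \cos{\left(x \right)}}{3} + 5 x^{2} \sin{\left(x \right)} + 5 x^{2} \cos{\left(x \right)} - 10 x \sin{\left(x \right)} + 15 x \cos{\left(x \right)} - 15 \sin{\left(x \right)} - 11 \cos{\left(x \right)}] = \frac{5 x^{3} \sin{\left(x \right)}}{3} - 5 x^{2} \sin{\left(x \right)} - 5 x \sin{\left(x \right)} + \sin{\left(x \right)} = f(x).

An antiderivative is F(x) = - \frac{5 x^{3} \cos{\left(x \right)}}{3} + 5 x^{2} \sin{\left(x \right)} + 5 x^{2} \cos{\left(x \right)} - 10 x \sin{\left(x \right)} + 15 x \cos{\left(x \right)} - 15 \sin{\left(x \right)} - 11 \cos{\left(x \right)}.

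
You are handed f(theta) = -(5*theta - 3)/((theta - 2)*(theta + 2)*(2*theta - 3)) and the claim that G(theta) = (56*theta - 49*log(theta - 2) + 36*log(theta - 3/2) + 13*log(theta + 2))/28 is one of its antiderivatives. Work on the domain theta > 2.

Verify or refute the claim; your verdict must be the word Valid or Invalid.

Invalid: d/dtheta[G] - f = 2, which is not 0.

d/dtheta[G] = (4*theta**3 - 6*theta**2 - 21*theta + 27)/(2*theta**3 - 3*theta**2 - 8*theta + 12)
d/dtheta[G] - f(theta) = 2 != 0.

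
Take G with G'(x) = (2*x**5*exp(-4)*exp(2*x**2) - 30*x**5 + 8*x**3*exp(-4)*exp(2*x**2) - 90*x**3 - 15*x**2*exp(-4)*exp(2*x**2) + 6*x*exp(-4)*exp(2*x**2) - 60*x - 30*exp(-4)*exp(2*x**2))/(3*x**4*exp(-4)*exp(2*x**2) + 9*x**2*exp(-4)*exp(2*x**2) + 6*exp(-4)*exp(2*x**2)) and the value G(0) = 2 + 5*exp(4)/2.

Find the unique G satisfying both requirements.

G(x) = (2*x**2*exp(-4)*exp(2*x**2) + 2*exp(-4)*exp(2*x**2)*log(x**2/2 + 1) - 30*exp(-4)*exp(2*x**2)*atan(x) + 12*exp(-4)*exp(2*x**2) + 15)*exp(4)*exp(-2*x**2)/6

For G(x) to be correct, d/dx[G] must agree with the stated G'(x) identically.
A general antiderivative is x**2/3 + 5*exp(4 - 2*x**2)/2 + log(x**2/2 + 1)/3 - 5*atan(x) + C.
The condition gives C = 2 + 5*exp(4)/2 - (5*exp(4)/2) = 2.
So G(x) = (2*x**2*exp(-4)*exp(2*x**2) + 2*exp(-4)*exp(2*x**2)*log(x**2/2 + 1) - 30*exp(-4)*exp(2*x**2)*atan(x) + 12*exp(-4)*exp(2*x**2) + 15)*exp(4)*exp(-2*x**2)/6.
Check: d/dx[(2*x**2*exp(-4)*exp(2*x**2) + 2*exp(-4)*exp(2*x**2)*log(x**2/2 + 1) - 30*exp(-4)*exp(2*x**2)*atan(x) + 12*exp(-4)*exp(2*x**2) + 15)*exp(4)*exp(-2*x**2)/6] = (2*x**5*exp(2*x**2) - 30*x**5*exp(4) + 8*x**3*exp(2*x**2) - 90*x**3*exp(4) - 15*x**2*exp(2*x**2) + 6*x*exp(2*x**2) - 60*x*exp(4) - 30*exp(2*x**2))/(3*x**4*exp(2*x**2) + 9*x**2*exp(2*x**2) + 6*exp(2*x**2)), which equals G'(x).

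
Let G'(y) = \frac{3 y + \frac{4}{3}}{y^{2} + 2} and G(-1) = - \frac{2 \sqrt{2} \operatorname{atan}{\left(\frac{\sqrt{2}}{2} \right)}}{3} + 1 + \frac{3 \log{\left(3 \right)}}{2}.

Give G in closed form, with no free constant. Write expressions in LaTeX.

Any candidate G(y) must reproduce the stated G'(y) exactly.
A general antiderivative is \frac{3 \log{\left(y^{2} + 2 \right)}}{2} + \frac{2 \sqrt{2} \operatorname{atan}{\left(\frac{\sqrt{2} y}{2} \right)}}{3} + C.
The condition gives C = - \frac{2 \sqrt{2} \operatorname{atan}{\left(\frac{\sqrt{2}}{2} \right)}}{3} + 1 + \frac{3 \log{\left(3 \right)}}{2} - (- \frac{2 \sqrt{2} \operatorname{atan}{\left(\frac{\sqrt{2}}{2} \right)}}{3} + \frac{3 \log{\left(3 \right)}}{2}) = 1.
So G(y) = \frac{9 \log{\left(y^{2} + 2 \right)} + 4 \sqrt{2} \operatorname{atan}{\left(\frac{\sqrt{2} y}{2} \right)} + 6}{6}.
Check: d/dy[\frac{9 \log{\left(y^{2} + 2 \right)} + 4 \sqrt{2} \operatorname{atan}{\left(\frac{\sqrt{2} y}{2} \right)} + 6}{6}] = \frac{9 y + 4}{3 y^{2} + 6}, which equals G'(y).

G(y) = \frac{9 \log{\left(y^{2} + 2 \right)} + 4 \sqrt{2} \operatorname{atan}{\left(\frac{\sqrt{2} y}{2} \right)} + 6}{6}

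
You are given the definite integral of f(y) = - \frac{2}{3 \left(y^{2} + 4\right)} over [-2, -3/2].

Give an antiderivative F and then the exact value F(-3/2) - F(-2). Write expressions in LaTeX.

Antiderivative: F(y) = - \frac{\operatorname{atan}{\left(\frac{y}{2} \right)}}{3}; value = - \frac{\pi}{12} + \frac{\operatorname{atan}{\left(\frac{3}{4} \right)}}{3}

Any candidate F(y) must reproduce f(y) exactly when differentiated.
F(y) = - \frac{\operatorname{atan}{\left(\frac{y}{2} \right)}}{3} is an antiderivative of f.
Check: d/dy[- \frac{\operatorname{atan}{\left(\frac{y}{2} \right)}}{3}] = - \frac{2}{3 y^{2} + 12}, which equals f(y).
F(-3/2) = \frac{\operatorname{atan}{\left(\frac{3}{4} \right)}}{3}; F(-2) = \frac{\pi}{12}.
Integral = F(-3/2) - F(-2) = - \frac{\pi}{12} + \frac{\operatorname{atan}{\left(\frac{3}{4} \right)}}{3}.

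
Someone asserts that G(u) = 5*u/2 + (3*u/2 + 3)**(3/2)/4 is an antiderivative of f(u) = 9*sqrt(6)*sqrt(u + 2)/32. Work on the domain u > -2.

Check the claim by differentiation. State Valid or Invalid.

Invalid: d/du[G] - f = 5/2, which is not 0.

d/du[G] = sqrt(2)*(9*sqrt(3)*sqrt(u + 2) + 40*sqrt(2))/32
d/du[G] - f(u) = 5/2 != 0.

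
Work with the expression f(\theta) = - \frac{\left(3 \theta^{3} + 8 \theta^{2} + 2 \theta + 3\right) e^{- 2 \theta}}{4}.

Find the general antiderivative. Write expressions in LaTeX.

f has the shape u'v + uv' for u = \frac{3 \theta^{3}}{8} + \frac{25 \theta^{2}}{16} + \frac{29 \theta}{16} + \frac{41}{32} and v = e^{- 2 \theta} — it is the derivative of the product u*v.
Check: d/d\theta[\frac{\left(12 \theta^{3} + 50 \theta^{2} + 58 \theta + 41\right) e^{- 2 \theta}}{32}] = \frac{\left(- 3 \theta^{3} - 8 \theta^{2} - 2 \theta - 3\right) e^{- 2 \theta}}{4}, which equals f(\theta).

F(\theta) = \frac{\left(12 \theta^{3} + 50 \theta^{2} + 58 \theta + 41\right) e^{- 2 \theta}}{32} + C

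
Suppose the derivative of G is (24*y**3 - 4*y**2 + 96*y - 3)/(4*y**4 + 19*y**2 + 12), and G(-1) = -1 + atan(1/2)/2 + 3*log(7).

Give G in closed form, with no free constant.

G(y) = 3*log(4*y**2 + 3) - atan(y/2)/2 - 1

Differentiate the proposed G(y) back; it has to land on the given G'(y).
A general antiderivative is 3*log(4*y**2 + 3) - atan(y/2)/2 + C.
The condition gives C = -1 + atan(1/2)/2 + 3*log(7) - (atan(1/2)/2 + 3*log(7)) = -1.
So G(y) = 3*log(4*y**2 + 3) - atan(y/2)/2 - 1.
Check: d/dy[3*log(4*y**2 + 3) - atan(y/2)/2 - 1] = (24*y**3 - 4*y**2 + 96*y - 3)/(4*y**4 + 19*y**2 + 12) = G'(y).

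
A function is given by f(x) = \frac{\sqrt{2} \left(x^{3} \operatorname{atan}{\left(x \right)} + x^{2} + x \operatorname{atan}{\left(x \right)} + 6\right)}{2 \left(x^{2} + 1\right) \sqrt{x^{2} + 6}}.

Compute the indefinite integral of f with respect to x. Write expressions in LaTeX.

F(x) = \frac{\sqrt{2} \sqrt{x^{2} + 6} \operatorname{atan}{\left(x \right)}}{2} + C

f has the shape u'v + uv' for u = \sqrt{\frac{x^{2}}{2} + 3} and v = \operatorname{atan}{\left(x \right)} — it is the derivative of the product u*v.
Check: d/dx[\frac{\sqrt{2} \sqrt{x^{2} + 6} \operatorname{atan}{\left(x \right)}}{2}] = \frac{\sqrt{2} x^{3} \operatorname{atan}{\left(x \right)} + \sqrt{2} x^{2} + \sqrt{2} x \operatorname{atan}{\left(x \right)} + 6 \sqrt{2}}{2 x^{2} \sqrt{x^{2} + 6} + 2 \sqrt{x^{2} + 6}}, which equals f(x).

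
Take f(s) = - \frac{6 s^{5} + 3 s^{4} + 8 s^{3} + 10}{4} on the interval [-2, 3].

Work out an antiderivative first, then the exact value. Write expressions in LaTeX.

Check any antiderivative F(s) by computing F'(s) and comparing it with f(s).
F(s) = - \frac{s^{6}}{4} - \frac{3 s^{5}}{20} - \frac{s^{4}}{2} - \frac{5 s}{2} is an antiderivative of f.
Check: d/ds[- \frac{s^{6}}{4} - \frac{3 s^{5}}{20} - \frac{s^{4}}{2} - \frac{5 s}{2}] = - \frac{3 s^{5}}{2} - \frac{3 s^{4}}{4} - 2 s^{3} - \frac{5}{2}, which equals f(s).
F(3) = - \frac{2667}{10}; F(-2) = - \frac{71}{5}.
Integral = F(3) - F(-2) = - \frac{505}{2}.

Antiderivative: F(s) = - \frac{s^{6}}{4} - \frac{3 s^{5}}{20} - \frac{s^{4}}{2} - \frac{5 s}{2}; value = - \frac{505}{2}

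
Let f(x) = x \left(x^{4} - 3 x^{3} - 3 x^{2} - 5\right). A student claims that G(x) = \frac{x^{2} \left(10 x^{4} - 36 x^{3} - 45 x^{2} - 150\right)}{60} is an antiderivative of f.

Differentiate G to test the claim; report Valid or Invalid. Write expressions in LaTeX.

Valid: G'(x) = f(x).

d/dx[G] = x^{5} - 3 x^{4} - 3 x^{3} - 5 x
This equals f(x) exactly, so the claim holds.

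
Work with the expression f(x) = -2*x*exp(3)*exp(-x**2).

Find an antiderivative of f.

f matches the chain-rule pattern g'(h)*h' with inner function h(x) = 3 - x**2; substituting u = h(x) collapses the integral.
Check: d/dx[exp(3)*exp(-x**2)] = -2*x*exp(3)*exp(-x**2) = f(x).

An antiderivative is F(x) = exp(3)*exp(-x**2).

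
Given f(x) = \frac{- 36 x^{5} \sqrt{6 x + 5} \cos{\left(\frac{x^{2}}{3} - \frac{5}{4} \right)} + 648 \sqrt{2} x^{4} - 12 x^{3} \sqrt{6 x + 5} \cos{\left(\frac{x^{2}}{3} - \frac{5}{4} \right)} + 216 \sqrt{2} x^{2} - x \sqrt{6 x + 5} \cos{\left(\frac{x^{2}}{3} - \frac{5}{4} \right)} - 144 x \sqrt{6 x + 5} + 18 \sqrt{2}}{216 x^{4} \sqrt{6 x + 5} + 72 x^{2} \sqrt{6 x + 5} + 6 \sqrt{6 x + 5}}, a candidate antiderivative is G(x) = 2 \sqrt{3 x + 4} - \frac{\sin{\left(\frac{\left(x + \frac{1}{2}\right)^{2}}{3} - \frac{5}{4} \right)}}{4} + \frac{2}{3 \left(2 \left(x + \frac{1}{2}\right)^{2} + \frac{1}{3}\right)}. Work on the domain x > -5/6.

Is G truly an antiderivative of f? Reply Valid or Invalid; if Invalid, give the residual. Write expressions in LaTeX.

d/dx[G] = \frac{- 288 x^{5} \sqrt{3 x + 4} \cos{\left(\frac{x^{2}}{3} + \frac{x}{3} - \frac{7}{6} \right)} - 720 x^{4} \sqrt{3 x + 4} \cos{\left(\frac{x^{2}}{3} + \frac{x}{3} - \frac{7}{6} \right)} + 5184 x^{4} - 816 x^{3} \sqrt{3 x + 4} \cos{\left(\frac{x^{2}}{3} + \frac{x}{3} - \frac{7}{6} \right)} + 10368 x^{3} - 504 x^{2} \sqrt{3 x + 4} \cos{\left(\frac{x^{2}}{3} + \frac{x}{3} - \frac{7}{6} \right)} + 9504 x^{2} - 170 x \sqrt{3 x + 4} \cos{\left(\frac{x^{2}}{3} + \frac{x}{3} - \frac{7}{6} \right)} - 1152 x \sqrt{3 x + 4} + 4320 x - 25 \sqrt{3 x + 4} \cos{\left(\frac{x^{2}}{3} + \frac{x}{3} - \frac{7}{6} \right)} - 576 \sqrt{3 x + 4} + 900}{1728 x^{4} \sqrt{3 x + 4} + 3456 x^{3} \sqrt{3 x + 4} + 3168 x^{2} \sqrt{3 x + 4} + 1440 x \sqrt{3 x + 4} + 300 \sqrt{3 x + 4}}
d/dx[G] - f(x) = \frac{10368 x^{9} \sqrt{3 x + 4} \sqrt{6 x + 5} \cos{\left(\frac{x^{2}}{3} - \frac{5}{4} \right)} - 10368 x^{9} \sqrt{3 x + 4} \sqrt{6 x + 5} \cos{\left(\frac{x^{2}}{3} + \frac{x}{3} - \frac{7}{6} \right)} + 20736 x^{8} \sqrt{3 x + 4} \sqrt{6 x + 5} \cos{\left(\frac{x^{2}}{3} - \frac{5}{4} \right)} - 25920 x^{8} \sqrt{3 x + 4} \sqrt{6 x + 5} \cos{\left(\frac{x^{2}}{3} + \frac{x}{3} - \frac{7}{6} \right)} - 186624 \sqrt{2} x^{8} \sqrt{3 x + 4} + 186624 x^{8} \sqrt{6 x + 5} + 22464 x^{7} \sqrt{3 x + 4} \sqrt{6 x + 5} \cos{\left(\frac{x^{2}}{3} - \frac{5}{4} \right)} - 32832 x^{7} \sqrt{3 x + 4} \sqrt{6 x + 5} \cos{\left(\frac{x^{2}}{3} + \frac{x}{3} - \frac{7}{6} \right)} - 373248 \sqrt{2} x^{7} \sqrt{3 x + 4} + 373248 x^{7} \sqrt{6 x + 5} + 15552 x^{6} \sqrt{3 x + 4} \sqrt{6 x + 5} \cos{\left(\frac{x^{2}}{3} - \frac{5}{4} \right)} - 26784 x^{6} \sqrt{3 x + 4} \sqrt{6 x + 5} \cos{\left(\frac{x^{2}}{3} + \frac{x}{3} - \frac{7}{6} \right)} - 404352 \sqrt{2} x^{6} \sqrt{3 x + 4} + 404352 x^{6} \sqrt{6 x + 5} + 8424 x^{5} \sqrt{3 x + 4} \sqrt{6 x + 5} \cos{\left(\frac{x^{2}}{3} - \frac{5}{4} \right)} - 16200 x^{5} \sqrt{3 x + 4} \sqrt{6 x + 5} \cos{\left(\frac{x^{2}}{3} + \frac{x}{3} - \frac{7}{6} \right)} - 279936 \sqrt{2} x^{5} \sqrt{3 x + 4} + 279936 x^{5} \sqrt{6 x + 5} + 3456 x^{4} \sqrt{3 x + 4} \sqrt{6 x + 5} \cos{\left(\frac{x^{2}}{3} - \frac{5}{4} \right)} - 7668 x^{4} \sqrt{3 x + 4} \sqrt{6 x + 5} \cos{\left(\frac{x^{2}}{3} + \frac{x}{3} - \frac{7}{6} \right)} + 62208 x^{4} \sqrt{3 x + 4} \sqrt{6 x + 5} - 151632 \sqrt{2} x^{4} \sqrt{3 x + 4} + 151632 x^{4} \sqrt{6 x + 5} + 1128 x^{3} \sqrt{3 x + 4} \sqrt{6 x + 5} \cos{\left(\frac{x^{2}}{3} - \frac{5}{4} \right)} - 2856 x^{3} \sqrt{3 x + 4} \sqrt{6 x + 5} \cos{\left(\frac{x^{2}}{3} + \frac{x}{3} - \frac{7}{6} \right)} + 62208 x^{3} \sqrt{3 x + 4} \sqrt{6 x + 5} - 62208 \sqrt{2} x^{3} \sqrt{3 x + 4} + 62208 x^{3} \sqrt{6 x + 5} + 240 x^{2} \sqrt{3 x + 4} \sqrt{6 x + 5} \cos{\left(\frac{x^{2}}{3} - \frac{5}{4} \right)} - 804 x^{2} \sqrt{3 x + 4} \sqrt{6 x + 5} \cos{\left(\frac{x^{2}}{3} + \frac{x}{3} - \frac{7}{6} \right)} + 27648 x^{2} \sqrt{3 x + 4} \sqrt{6 x + 5} - 20304 \sqrt{2} x^{2} \sqrt{3 x + 4} + 20304 x^{2} \sqrt{6 x + 5} + 50 x \sqrt{3 x + 4} \sqrt{6 x + 5} \cos{\left(\frac{x^{2}}{3} - \frac{5}{4} \right)} - 170 x \sqrt{3 x + 4} \sqrt{6 x + 5} \cos{\left(\frac{x^{2}}{3} + \frac{x}{3} - \frac{7}{6} \right)} + 6048 x \sqrt{3 x + 4} \sqrt{6 x + 5} - 4320 \sqrt{2} x \sqrt{3 x + 4} + 4320 x \sqrt{6 x + 5} - 25 \sqrt{3 x + 4} \sqrt{6 x + 5} \cos{\left(\frac{x^{2}}{3} + \frac{x}{3} - \frac{7}{6} \right)} - 576 \sqrt{3 x + 4} \sqrt{6 x + 5} - 900 \sqrt{2} \sqrt{3 x + 4} + 900 \sqrt{6 x + 5}}{62208 x^{8} \sqrt{3 x + 4} \sqrt{6 x + 5} + 124416 x^{7} \sqrt{3 x + 4} \sqrt{6 x + 5} + 134784 x^{6} \sqrt{3 x + 4} \sqrt{6 x + 5} + 93312 x^{5} \sqrt{3 x + 4} \sqrt{6 x + 5} + 50544 x^{4} \sqrt{3 x + 4} \sqrt{6 x + 5} + 20736 x^{3} \sqrt{3 x + 4} \sqrt{6 x + 5} + 6768 x^{2} \sqrt{3 x + 4} \sqrt{6 x + 5} + 1440 x \sqrt{3 x + 4} \sqrt{6 x + 5} + 300 \sqrt{3 x + 4} \sqrt{6 x + 5}} != 0.

Invalid: d/dx[G] - f = \frac{10368 x^{9} \sqrt{3 x + 4} \sqrt{6 x + 5} \cos{\left(\frac{x^{2}}{3} - \frac{5}{4} \right)} - 10368 x^{9} \sqrt{3 x + 4} \sqrt{6 x + 5} \cos{\left(\frac{x^{2}}{3} + \frac{x}{3} - \frac{7}{6} \right)} + 20736 x^{8} \sqrt{3 x + 4} \sqrt{6 x + 5} \cos{\left(\frac{x^{2}}{3} - \frac{5}{4} \right)} - 25920 x^{8} \sqrt{3 x + 4} \sqrt{6 x + 5} \cos{\left(\frac{x^{2}}{3} + \frac{x}{3} - \frac{7}{6} \right)} - 186624 \sqrt{2} x^{8} \sqrt{3 x + 4} + 186624 x^{8} \sqrt{6 x + 5} + 22464 x^{7} \sqrt{3 x + 4} \sqrt{6 x + 5} \cos{\left(\frac{x^{2}}{3} - \frac{5}{4} \right)} - 32832 x^{7} \sqrt{3 x + 4} \sqrt{6 x + 5} \cos{\left(\frac{x^{2}}{3} + \frac{x}{3} - \frac{7}{6} \right)} - 373248 \sqrt{2} x^{7} \sqrt{3 x + 4} + 373248 x^{7} \sqrt{6 x + 5} + 15552 x^{6} \sqrt{3 x + 4} \sqrt{6 x + 5} \cos{\left(\frac{x^{2}}{3} - \frac{5}{4} \right)} - 26784 x^{6} \sqrt{3 x + 4} \sqrt{6 x + 5} \cos{\left(\frac{x^{2}}{3} + \frac{x}{3} - \frac{7}{6} \right)} - 404352 \sqrt{2} x^{6} \sqrt{3 x + 4} + 404352 x^{6} \sqrt{6 x + 5} + 8424 x^{5} \sqrt{3 x + 4} \sqrt{6 x + 5} \cos{\left(\frac{x^{2}}{3} - \frac{5}{4} \right)} - 16200 x^{5} \sqrt{3 x + 4} \sqrt{6 x + 5} \cos{\left(\frac{x^{2}}{3} + \frac{x}{3} - \frac{7}{6} \right)} - 279936 \sqrt{2} x^{5} \sqrt{3 x + 4} + 279936 x^{5} \sqrt{6 x + 5} + 3456 x^{4} \sqrt{3 x + 4} \sqrt{6 x + 5} \cos{\left(\frac{x^{2}}{3} - \frac{5}{4} \right)} - 7668 x^{4} \sqrt{3 x + 4} \sqrt{6 x + 5} \cos{\left(\frac{x^{2}}{3} + \frac{x}{3} - \frac{7}{6} \right)} + 62208 x^{4} \sqrt{3 x + 4} \sqrt{6 x + 5} - 151632 \sqrt{2} x^{4} \sqrt{3 x + 4} + 151632 x^{4} \sqrt{6 x + 5} + 1128 x^{3} \sqrt{3 x + 4} \sqrt{6 x + 5} \cos{\left(\frac{x^{2}}{3} - \frac{5}{4} \right)} - 2856 x^{3} \sqrt{3 x + 4} \sqrt{6 x + 5} \cos{\left(\frac{x^{2}}{3} + \frac{x}{3} - \frac{7}{6} \right)} + 62208 x^{3} \sqrt{3 x + 4} \sqrt{6 x + 5} - 62208 \sqrt{2} x^{3} \sqrt{3 x + 4} + 62208 x^{3} \sqrt{6 x + 5} + 240 x^{2} \sqrt{3 x + 4} \sqrt{6 x + 5} \cos{\left(\frac{x^{2}}{3} - \frac{5}{4} \right)} - 804 x^{2} \sqrt{3 x + 4} \sqrt{6 x + 5} \cos{\left(\frac{x^{2}}{3} + \frac{x}{3} - \frac{7}{6} \right)} + 27648 x^{2} \sqrt{3 x + 4} \sqrt{6 x + 5} - 20304 \sqrt{2} x^{2} \sqrt{3 x + 4} + 20304 x^{2} \sqrt{6 x + 5} + 50 x \sqrt{3 x + 4} \sqrt{6 x + 5} \cos{\left(\frac{x^{2}}{3} - \frac{5}{4} \right)} - 170 x \sqrt{3 x + 4} \sqrt{6 x + 5} \cos{\left(\frac{x^{2}}{3} + \frac{x}{3} - \frac{7}{6} \right)} + 6048 x \sqrt{3 x + 4} \sqrt{6 x + 5} - 4320 \sqrt{2} x \sqrt{3 x + 4} + 4320 x \sqrt{6 x + 5} - 25 \sqrt{3 x + 4} \sqrt{6 x + 5} \cos{\left(\frac{x^{2}}{3} + \frac{x}{3} - \frac{7}{6} \right)} - 576 \sqrt{3 x + 4} \sqrt{6 x + 5} - 900 \sqrt{2} \sqrt{3 x + 4} + 900 \sqrt{6 x + 5}}{62208 x^{8} \sqrt{3 x + 4} \sqrt{6 x + 5} + 124416 x^{7} \sqrt{3 x + 4} \sqrt{6 x + 5} + 134784 x^{6} \sqrt{3 x + 4} \sqrt{6 x + 5} + 93312 x^{5} \sqrt{3 x + 4} \sqrt{6 x + 5} + 50544 x^{4} \sqrt{3 x + 4} \sqrt{6 x + 5} + 20736 x^{3} \sqrt{3 x + 4} \sqrt{6 x + 5} + 6768 x^{2} \sqrt{3 x + 4} \sqrt{6 x + 5} + 1440 x \sqrt{3 x + 4} \sqrt{6 x + 5} + 300 \sqrt{3 x + 4} \sqrt{6 x + 5}}, which is not 0.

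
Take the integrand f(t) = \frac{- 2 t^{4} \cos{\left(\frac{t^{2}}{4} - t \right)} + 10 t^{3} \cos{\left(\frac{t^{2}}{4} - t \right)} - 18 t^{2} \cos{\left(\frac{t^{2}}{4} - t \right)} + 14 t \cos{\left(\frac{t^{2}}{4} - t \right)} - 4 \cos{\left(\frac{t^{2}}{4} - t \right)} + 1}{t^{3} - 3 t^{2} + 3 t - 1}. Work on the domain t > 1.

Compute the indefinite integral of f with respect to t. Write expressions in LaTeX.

Any candidate F(t) must reproduce f(t) exactly when differentiated.
Check: d/dt[\frac{- 8 t^{2} \sin{\left(\frac{t^{2}}{4} - t \right)} + 16 t \sin{\left(\frac{t^{2}}{4} - t \right)} - 8 \sin{\left(\frac{t^{2}}{4} - t \right)} - 1}{2 t^{2} - 4 t + 2}] = \frac{- 2 t^{4} \cos{\left(\frac{t^{2}}{4} - t \right)} + 10 t^{3} \cos{\left(\frac{t^{2}}{4} - t \right)} - 18 t^{2} \cos{\left(\frac{t^{2}}{4} - t \right)} + 14 t \cos{\left(\frac{t^{2}}{4} - t \right)} - 4 \cos{\left(\frac{t^{2}}{4} - t \right)} + 1}{t^{3} - 3 t^{2} + 3 t - 1} = f(t).

F(t) = \frac{- 8 t^{2} \sin{\left(\frac{t^{2}}{4} - t \right)} + 16 t \sin{\left(\frac{t^{2}}{4} - t \right)} - 8 \sin{\left(\frac{t^{2}}{4} - t \right)} - 1}{2 t^{2} - 4 t + 2} + C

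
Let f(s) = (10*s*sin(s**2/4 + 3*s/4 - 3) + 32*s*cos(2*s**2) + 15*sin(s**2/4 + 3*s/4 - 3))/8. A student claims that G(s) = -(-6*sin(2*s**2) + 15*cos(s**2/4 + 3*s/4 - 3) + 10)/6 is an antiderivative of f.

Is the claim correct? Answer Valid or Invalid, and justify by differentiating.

Valid - differentiating G returns exactly f.

d/ds[G] = 5*s*sin(s**2/4 + 3*s/4 - 3)/4 + 4*s*cos(2*s**2) + 15*sin(s**2/4 + 3*s/4 - 3)/8
This equals f(s) exactly, so the claim holds.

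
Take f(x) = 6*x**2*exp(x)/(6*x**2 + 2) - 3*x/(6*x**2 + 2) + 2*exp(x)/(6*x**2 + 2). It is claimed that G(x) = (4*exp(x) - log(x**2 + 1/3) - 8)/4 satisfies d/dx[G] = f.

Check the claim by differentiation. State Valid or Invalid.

Valid - differentiating G returns exactly f.

d/dx[G] = (6*x**2*exp(x) - 3*x + 2*exp(x))/(6*x**2 + 2)
This equals f(x) exactly, so the claim holds.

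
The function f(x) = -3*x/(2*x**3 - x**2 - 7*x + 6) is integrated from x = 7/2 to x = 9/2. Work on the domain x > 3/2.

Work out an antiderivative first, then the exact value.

The denominator factors as (x - 1)*(x + 2)*(2*x - 3); partial fractions split f into directly integrable pieces: -18/(7*(2*x - 3)) + 2/(7*(x + 2)) + 1/(x - 1).
F(x) = -9*log(x - 3/2)/7 + log(x - 1) + 2*log(x + 2)/7 is an antiderivative of f.
Check: d/dx[-9*log(x - 3/2)/7 + log(x - 1) + 2*log(x + 2)/7] = -3*x/(2*x**3 - x**2 - 7*x + 6) = f(x).
F(9/2) = -9*log(3)/7 + 2*log(13/2)/7 + log(7/2); F(7/2) = -9*log(2)/7 + 2*log(11/2)/7 + log(5/2).
Integral = F(9/2) - F(7/2) = -9*log(3)/7 - log(5/2) - 2*log(11/2)/7 + 2*log(13/2)/7 + 9*log(2)/7 + log(7/2).

Antiderivative: F(x) = -9*log(x - 3/2)/7 + log(x - 1) + 2*log(x + 2)/7; value = -9*log(3)/7 - log(5/2) - 2*log(11/2)/7 + 2*log(13/2)/7 + 9*log(2)/7 + log(7/2)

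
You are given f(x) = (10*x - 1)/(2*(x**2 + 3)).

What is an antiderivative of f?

An antiderivative is F(x) = 5*log(x**2 + 3)/2 - sqrt(3)*atan(sqrt(3)*x/3)/6.

Whatever form F(x) takes, F'(x) = f(x) is non-negotiable.
Check: d/dx[5*log(x**2 + 3)/2 - sqrt(3)*atan(sqrt(3)*x/3)/6] = (10*x - 1)/(2*x**2 + 6), which equals f(x).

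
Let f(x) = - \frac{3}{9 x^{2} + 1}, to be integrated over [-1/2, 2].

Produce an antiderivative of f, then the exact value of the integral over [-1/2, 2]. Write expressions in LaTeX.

Antiderivative: F(x) = - \operatorname{atan}{\left(3 x \right)}; value = - \operatorname{atan}{\left(6 \right)} - \operatorname{atan}{\left(\frac{3}{2} \right)}

A candidate is checked by its d/dx: the result must match f(x).
F(x) = - \operatorname{atan}{\left(3 x \right)} is an antiderivative of f.
Check: d/dx[- \operatorname{atan}{\left(3 x \right)}] = - \frac{3}{9 x^{2} + 1} = f(x).
F(2) = - \operatorname{atan}{\left(6 \right)}; F(-1/2) = \operatorname{atan}{\left(\frac{3}{2} \right)}.
Integral = F(2) - F(-1/2) = - \operatorname{atan}{\left(6 \right)} - \operatorname{atan}{\left(\frac{3}{2} \right)}.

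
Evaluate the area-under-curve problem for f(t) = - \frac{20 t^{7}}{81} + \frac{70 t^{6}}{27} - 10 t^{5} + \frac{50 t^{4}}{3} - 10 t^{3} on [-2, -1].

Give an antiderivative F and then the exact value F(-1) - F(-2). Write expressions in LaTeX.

Antiderivative: F(t) = - \frac{5 t^{4} \left(3 - t\right)^{4}}{162}; value = \frac{8120}{27}

The substitution u = - \frac{t^{2}}{3} + t works: f is exactly (dF/du)*(du/dt) for that inner function.
F(t) = - \frac{5 t^{4} \left(3 - t\right)^{4}}{162} is an antiderivative of f.
Check: d/dt[- \frac{5 t^{4} \left(3 - t\right)^{4}}{162}] = - \frac{20 t^{7}}{81} + \frac{70 t^{6}}{27} - 10 t^{5} + \frac{50 t^{4}}{3} - 10 t^{3} = f(t).
F(-1) = - \frac{640}{81}; F(-2) = - \frac{25000}{81}.
Integral = F(-1) - F(-2) = \frac{8120}{27}.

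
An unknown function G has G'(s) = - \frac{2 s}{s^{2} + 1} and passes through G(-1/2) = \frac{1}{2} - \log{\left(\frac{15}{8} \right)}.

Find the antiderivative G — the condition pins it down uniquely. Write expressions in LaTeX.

G(s) = \frac{1}{2} - \log{\left(\frac{3 s^{2}}{2} + \frac{3}{2} \right)}

The substitution u = \frac{3 s^{2}}{2} + \frac{3}{2} works: G'(s) is exactly (dG/du)*(du/ds) for that inner function.
A general antiderivative is - \log{\left(\frac{3 s^{2}}{2} + \frac{3}{2} \right)} + C.
The condition gives C = \frac{1}{2} - \log{\left(\frac{15}{8} \right)} - (- \log{\left(\frac{15}{8} \right)}) = \frac{1}{2}.
So G(s) = \frac{1}{2} - \log{\left(\frac{3 s^{2}}{2} + \frac{3}{2} \right)}.
Check: d/ds[\frac{1}{2} - \log{\left(\frac{3 s^{2}}{2} + \frac{3}{2} \right)}] = - \frac{2 s}{s^{2} + 1} = G'(s).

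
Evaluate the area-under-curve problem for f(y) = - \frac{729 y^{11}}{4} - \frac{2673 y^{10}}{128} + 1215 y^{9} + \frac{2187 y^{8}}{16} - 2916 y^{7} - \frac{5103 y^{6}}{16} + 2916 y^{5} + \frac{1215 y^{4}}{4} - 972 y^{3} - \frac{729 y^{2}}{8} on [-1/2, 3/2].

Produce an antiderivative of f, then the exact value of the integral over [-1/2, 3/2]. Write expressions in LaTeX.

Antiderivative: F(y) = - \frac{243 y^{12}}{16} - \frac{243 y^{11}}{128} + \frac{243 y^{10}}{2} + \frac{243 y^{9}}{16} - \frac{729 y^{8}}{2} - \frac{729 y^{7}}{16} + 486 y^{6} + \frac{243 y^{5}}{4} - 243 y^{4} - \frac{243 y^{3}}{8}; value = \frac{416259}{65536}

Recognize the product-rule pattern: f = u'v + uv' with u = \frac{3 \left(3 - \frac{3 y^{2}}{2}\right)^{4}}{2}, v = - 2 y^{4} - \frac{y^{3}}{4}, so integration by parts undoes it.
F(y) = - \frac{243 y^{12}}{16} - \frac{243 y^{11}}{128} + \frac{243 y^{10}}{2} + \frac{243 y^{9}}{16} - \frac{729 y^{8}}{2} - \frac{729 y^{7}}{16} + 486 y^{6} + \frac{243 y^{5}}{4} - 243 y^{4} - \frac{243 y^{3}}{8} is an antiderivative of f.
Check: d/dy[- \frac{243 y^{12}}{16} - \frac{243 y^{11}}{128} + \frac{243 y^{10}}{2} + \frac{243 y^{9}}{16} - \frac{729 y^{8}}{2} - \frac{729 y^{7}}{16} + 486 y^{6} + \frac{243 y^{5}}{4} - 243 y^{4} - \frac{243 y^{3}}{8}] = - \frac{729 y^{11}}{4} - \frac{2673 y^{10}}{128} + 1215 y^{9} + \frac{2187 y^{8}}{16} - 2916 y^{7} - \frac{5103 y^{6}}{16} + 2916 y^{5} + \frac{1215 y^{4}}{4} - 972 y^{3} - \frac{729 y^{2}}{8} = f(y).
F(3/2) = - \frac{85293}{262144}; F(-1/2) = - \frac{1750329}{262144}.
Integral = F(3/2) - F(-1/2) = \frac{416259}{65536}.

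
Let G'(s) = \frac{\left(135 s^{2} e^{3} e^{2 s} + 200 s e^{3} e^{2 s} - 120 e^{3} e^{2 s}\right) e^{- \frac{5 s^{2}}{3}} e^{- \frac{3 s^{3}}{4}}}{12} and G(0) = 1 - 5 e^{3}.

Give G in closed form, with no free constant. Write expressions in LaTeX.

The substitution u = - \frac{3 s^{3}}{4} - \frac{5 s^{2}}{3} + 2 s + 3 works: G'(s) is exactly (dG/du)*(du/ds) for that inner function.
A general antiderivative is - 5 e^{- \frac{3 s^{3}}{4} - \frac{5 s^{2}}{3} + 2 s + 3} + C.
The condition gives C = 1 - 5 e^{3} - (- 5 e^{3}) = 1.
So G(s) = 1 - 5 e^{- \frac{3 s^{3}}{4} - \frac{5 s^{2}}{3} + 2 s + 3}.
Check: d/ds[1 - 5 e^{- \frac{3 s^{3}}{4} - \frac{5 s^{2}}{3} + 2 s + 3}] = \frac{\left(135 s^{2} + 200 s - 120\right) e^{3} e^{2 s} e^{- \frac{5 s^{2}}{3}} e^{- \frac{3 s^{3}}{4}}}{12}, which equals G'(s).

G(s) = 1 - 5 e^{- \frac{3 s^{3}}{4} - \frac{5 s^{2}}{3} + 2 s + 3}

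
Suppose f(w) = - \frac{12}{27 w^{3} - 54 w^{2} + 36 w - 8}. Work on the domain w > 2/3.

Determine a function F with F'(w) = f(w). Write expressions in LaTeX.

Differentiate the proposed F(w) back; it has to land on f(w) exactly.
Check: d/dw[\frac{2}{9 w^{2} - 12 w + 4}] = - \frac{12}{27 w^{3} - 54 w^{2} + 36 w - 8} = f(w).

An antiderivative is F(w) = \frac{2}{9 w^{2} - 12 w + 4}.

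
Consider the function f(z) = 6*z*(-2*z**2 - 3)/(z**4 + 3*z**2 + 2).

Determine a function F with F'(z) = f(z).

f matches the chain-rule pattern g'(h)*h' with inner function h(z) = z**4/3 + z**2 + 2/3; substituting u = h(z) collapses the integral.
Check: d/dz[-3*log(z**4/3 + z**2 + 2/3)] = (-12*z**3 - 18*z)/(z**4 + 3*z**2 + 2), which equals f(z).

An antiderivative is F(z) = -3*log(z**4/3 + z**2 + 2/3).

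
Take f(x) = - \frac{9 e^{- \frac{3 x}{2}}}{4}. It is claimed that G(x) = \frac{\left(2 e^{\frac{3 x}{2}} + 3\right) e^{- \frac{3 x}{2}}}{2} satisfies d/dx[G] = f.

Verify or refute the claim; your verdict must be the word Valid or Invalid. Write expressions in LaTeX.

Valid - differentiating G returns exactly f.

d/dx[G] = - \frac{9 e^{- \frac{3 x}{2}}}{4}
This equals f(x) exactly, so the claim holds.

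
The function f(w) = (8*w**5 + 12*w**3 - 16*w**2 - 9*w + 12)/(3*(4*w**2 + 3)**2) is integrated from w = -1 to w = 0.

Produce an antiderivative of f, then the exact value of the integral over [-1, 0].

Check any antiderivative F(w) by computing F'(w) and comparing it with f(w).
F(w) = w**4/(12*w**2 + 9) - w**2/(8*w**2 + 6) + 4*w/(12*w**2 + 9) is an antiderivative of f.
Check: d/dw[w**4/(12*w**2 + 9) - w**2/(8*w**2 + 6) + 4*w/(12*w**2 + 9)] = (8*w**5 + 12*w**3 - 16*w**2 - 9*w + 12)/(48*w**4 + 72*w**2 + 27), which equals f(w).
F(0) = 0; F(-1) = -3/14.
Integral = F(0) - F(-1) = 3/14.

Antiderivative: F(w) = w**4/(12*w**2 + 9) - w**2/(8*w**2 + 6) + 4*w/(12*w**2 + 9); value = 3/14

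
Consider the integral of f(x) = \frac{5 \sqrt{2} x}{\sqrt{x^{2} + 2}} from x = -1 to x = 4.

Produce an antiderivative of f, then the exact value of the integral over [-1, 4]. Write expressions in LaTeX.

f matches the chain-rule pattern g'(h)*h' with inner function h(x) = 2 x^{2} + 4; substituting u = h(x) collapses the integral.
F(x) = 5 \sqrt{2 x^{2} + 4} is an antiderivative of f.
Check: d/dx[5 \sqrt{2 x^{2} + 4}] = \frac{5 \sqrt{2} x}{\sqrt{x^{2} + 2}} = f(x).
F(4) = 30; F(-1) = 5 \sqrt{6}.
Integral = F(4) - F(-1) = 30 - 5 \sqrt{6}.

Antiderivative: F(x) = 5 \sqrt{2 x^{2} + 4}; value = 30 - 5 \sqrt{6}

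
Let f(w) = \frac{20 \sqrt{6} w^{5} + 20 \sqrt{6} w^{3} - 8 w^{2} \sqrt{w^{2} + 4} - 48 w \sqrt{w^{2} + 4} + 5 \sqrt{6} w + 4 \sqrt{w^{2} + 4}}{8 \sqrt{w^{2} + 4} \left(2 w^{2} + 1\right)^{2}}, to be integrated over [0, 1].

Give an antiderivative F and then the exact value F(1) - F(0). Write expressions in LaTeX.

A first test for any F(w): its w-derivative must equal f(w) identically.
F(w) = \frac{10 \sqrt{3} w^{2} \sqrt{w^{2} + 4} + 2 \sqrt{2} w + 5 \sqrt{3} \sqrt{w^{2} + 4} + 6 \sqrt{2}}{8 \sqrt{2} w^{2} + 4 \sqrt{2}} is an antiderivative of f.
Check: d/dw[\frac{10 \sqrt{3} w^{2} \sqrt{w^{2} + 4} + 2 \sqrt{2} w + 5 \sqrt{3} \sqrt{w^{2} + 4} + 6 \sqrt{2}}{8 \sqrt{2} w^{2} + 4 \sqrt{2}}] = \frac{20 \sqrt{6} w^{5} + 20 \sqrt{6} w^{3} - 8 w^{2} \sqrt{w^{2} + 4} - 48 w \sqrt{w^{2} + 4} + 5 \sqrt{6} w + 4 \sqrt{w^{2} + 4}}{32 w^{4} \sqrt{w^{2} + 4} + 32 w^{2} \sqrt{w^{2} + 4} + 8 \sqrt{w^{2} + 4}}, which equals f(w).
F(1) = \frac{2}{3} + \frac{5 \sqrt{30}}{8}; F(0) = \frac{3}{2} + \frac{5 \sqrt{6}}{4}.
Integral = F(1) - F(0) = - \frac{5 \sqrt{6}}{4} - \frac{5}{6} + \frac{5 \sqrt{30}}{8}.

Antiderivative: F(w) = \frac{10 \sqrt{3} w^{2} \sqrt{w^{2} + 4} + 2 \sqrt{2} w + 5 \sqrt{3} \sqrt{w^{2} + 4} + 6 \sqrt{2}}{8 \sqrt{2} w^{2} + 4 \sqrt{2}}; value = - \frac{5 \sqrt{6}}{4} - \frac{5}{6} + \frac{5 \sqrt{30}}{8}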